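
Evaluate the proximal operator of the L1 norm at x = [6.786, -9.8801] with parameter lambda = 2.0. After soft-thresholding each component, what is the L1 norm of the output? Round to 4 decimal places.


Soft-thresholding with lambda = 2.0:
prox(6.786) = sign(6.786)*max(|6.786| - 2.0, 0) = 4.786
prox(-9.8801) = sign(-9.8801)*max(|-9.8801| - 2.0, 0) = -7.8801
prox(x) = [4.786, -7.8801]
||prox(x)||_1 = 4.786 + 7.8801 = 12.6661


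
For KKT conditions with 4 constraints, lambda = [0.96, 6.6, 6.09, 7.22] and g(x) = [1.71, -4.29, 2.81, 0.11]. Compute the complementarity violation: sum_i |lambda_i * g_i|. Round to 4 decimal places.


KKT complementary slackness check:
lambda_1 * g_1 = 0.96 * 1.71 = 1.6416
lambda_2 * g_2 = 6.6 * -4.29 = -28.314
lambda_3 * g_3 = 6.09 * 2.81 = 17.1129
lambda_4 * g_4 = 7.22 * 0.11 = 0.7942
Total violation = 1.6416 + 28.314 + 17.1129 + 0.7942 = 47.8627


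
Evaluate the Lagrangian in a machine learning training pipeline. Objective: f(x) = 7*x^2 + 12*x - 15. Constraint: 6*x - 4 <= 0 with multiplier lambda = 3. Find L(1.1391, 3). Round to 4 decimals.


Step 1: Evaluate f(x).
f(1.1391) = 7*1.1391^2 + 12*1.1391 - 15 = 7.752
Step 2: Evaluate g(x).
g(1.1391) = 6*1.1391 - 4 = 2.8346
Step 3: Compute Lagrangian.
L = 7.752 + 3*2.8346 = 16.2558


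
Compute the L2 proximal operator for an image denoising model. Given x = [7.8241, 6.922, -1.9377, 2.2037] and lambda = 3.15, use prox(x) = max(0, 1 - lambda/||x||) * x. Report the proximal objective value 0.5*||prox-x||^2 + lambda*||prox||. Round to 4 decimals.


Step 1: Compute ||x||.
||x|| = 10.8509
Step 2: Compute scaling factor.
scale = max(0, 1 - 3.15/10.8509) = 0.7097
Step 3: prox(x) = [5.5528, 4.9126, -1.3752, 1.564]
||prox(x)|| = 7.7009
Step 4: Proximal objective.
0.5*||prox-x||^2 = 4.9613
lambda*||prox|| = 24.2578
Total = 29.219


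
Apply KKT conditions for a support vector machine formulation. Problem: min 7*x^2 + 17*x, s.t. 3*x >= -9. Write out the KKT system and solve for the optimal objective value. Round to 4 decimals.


Step 1: Try lambda = 0 (constraint inactive).
Stationarity: 2*7*x + 17 = 0
x* = -17/(2*7) = -17/14 = -1.2143 (rounded; the exact value -17/14 is used below)
Check constraint: 3*-1.2143 = -3.6429 >= -9 -- satisfied.
Step 2: Compute optimal value.
f(x*) = 7*(-17/14)^2 + 17*(-17/14) = -10.3214


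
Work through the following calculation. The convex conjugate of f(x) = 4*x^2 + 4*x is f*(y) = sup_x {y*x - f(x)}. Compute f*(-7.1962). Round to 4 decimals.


f*(y) = sup_x {y*x - a*x^2 - b*x} = sup_x {(y-b)*x - a*x^2}
FOC: (y - b) - 2a*x = 0 => x* = (y - b)/(2a)
x* = (-7.1962 - 4)/(2*4) = -1.3995
f*(-7.1962) = (y-b)^2/(4a) = (-7.1962 - 4)^2/(4*4)
= 125.3549/16 = 7.8347


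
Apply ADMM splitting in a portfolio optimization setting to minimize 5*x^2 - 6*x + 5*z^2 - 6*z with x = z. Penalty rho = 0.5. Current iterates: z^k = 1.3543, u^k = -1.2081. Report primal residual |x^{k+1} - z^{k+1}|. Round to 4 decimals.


ADMM iteration with rho = 0.5, z^k = 1.3543, u^k = -1.2081
Step 1: x-update.
Minimize 5*x^2 - 6*x + (0.5/2)*(x - 1.3543 - 1.2081)^2
FOC: (2*5 + 0.5)*x = 6 + 0.5*(1.3543 + 1.2081)
x^{k+1} = 0.6934
Step 2: z-update.
Minimize 5*z^2 - 6*z + (0.5/2)*(0.6934 - z - 1.2081)^2
FOC: (2*5 + 0.5)*z = 6 + 0.5*(0.6934 - 1.2081)
z^{k+1} = 0.5469
Step 3: u-update.
u^{k+1} = -1.2081 + 0.6934 - 0.5469 = -1.0616
Step 4: Primal residual = |0.6934 - 0.5469| = 0.1465


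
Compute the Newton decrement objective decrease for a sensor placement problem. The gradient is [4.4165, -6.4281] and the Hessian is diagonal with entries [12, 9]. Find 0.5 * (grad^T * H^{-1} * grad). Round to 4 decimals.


Step 1: H is diagonal, so H^(-1) * g = [0.368, -0.7142].
Step 2: g^T H^(-1) g = sum_i g_i^2 / H_ii
  = (4.4165)^2/12 + (-6.4281)^2/9
  = 1.6255 + 4.5912 = 6.2166
Step 3: Objective decrease = 0.5 * g^T H^(-1) g = 3.1083


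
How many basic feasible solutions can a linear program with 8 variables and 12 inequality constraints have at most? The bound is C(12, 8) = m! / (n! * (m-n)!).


Each vertex corresponds to some choice of n active constraints out of m, so the number of vertices is at most C(m, n) = m! / (n!(m-n)!).
m = 12, n = 8
Numerator: 12 * 11 * 10 * 9 * 8 * 7 * 6 * 5
Denominator: 8! = 40320
C(12, 8) = 495


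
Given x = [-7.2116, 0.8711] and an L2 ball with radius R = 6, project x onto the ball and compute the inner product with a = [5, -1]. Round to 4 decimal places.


Step 1: Compute ||x|| (intermediates to 6 decimals).
||x|| = sqrt((-7.2116)^2 + 0.8711^2) = 7.26402
Step 2: Project.
Since ||x|| > R, scale = R/||x|| = 6/7.26402 = 0.825989, proj(x) = scale * x
proj(x) = [-5.956702, 0.719519]
Step 3: Dot product.
a^T * proj(x) = 5*(-5.956702) - 1*0.719519 = -30.503


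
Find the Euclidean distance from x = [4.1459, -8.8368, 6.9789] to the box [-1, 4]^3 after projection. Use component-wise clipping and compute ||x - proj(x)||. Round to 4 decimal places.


Project each component onto [-1, 4].
clip(4.1459) = 4.0, clip(-8.8368) = -1.0, clip(6.9789) = 4.0
Projection = [4.0, -1.0, 4.0]
Squared diffs: [0.0213, 61.4154, 8.8738]
Distance = sqrt(70.3105) = 8.3851


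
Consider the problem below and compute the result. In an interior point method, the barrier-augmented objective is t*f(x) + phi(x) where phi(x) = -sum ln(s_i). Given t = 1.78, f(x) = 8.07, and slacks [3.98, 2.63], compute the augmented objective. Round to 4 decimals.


Step 1: Compute log-barrier.
ln values: [1.3813, 0.967]
phi = -(1.3813 + 0.967) = -2.3483
Step 2: Compute augmented objective.
t*f(x) = 1.78*8.07 = 14.3646
Total = 14.3646 - 2.3483 = 12.0163


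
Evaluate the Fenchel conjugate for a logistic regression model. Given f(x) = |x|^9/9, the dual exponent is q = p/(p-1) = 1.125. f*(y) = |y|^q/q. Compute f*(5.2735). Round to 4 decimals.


The conjugate exponent q satisfies 1/p + 1/q = 1.
p = 9, so q = 9/(9 - 1) = 1.125
|y|^q = 5.2735^1.125 = 6.4917
f*(5.2735) = 6.4917 / 1.125 = 5.7704


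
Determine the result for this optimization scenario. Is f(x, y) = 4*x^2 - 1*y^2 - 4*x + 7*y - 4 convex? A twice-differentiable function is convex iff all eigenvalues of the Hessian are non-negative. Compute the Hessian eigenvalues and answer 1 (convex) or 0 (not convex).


The Hessian of f(x,y) = 4*x^2 - 1*y^2 - 4*x + 7*y - 4 is:
H = [[8, 0], [0, -2]]
Trace = 8 - 2 = 6
Determinant = 8*-2 - (0)^2 = -16
Discriminant = (6)^2 - 4*-16 = 100.0
Eigenvalues: lambda_1 = -2.0, lambda_2 = 8.0
The function is not convex.

0


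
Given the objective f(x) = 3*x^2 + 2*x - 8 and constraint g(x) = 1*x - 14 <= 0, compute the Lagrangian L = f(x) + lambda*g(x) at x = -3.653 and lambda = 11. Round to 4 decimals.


Step 1: Evaluate f(x).
f(-3.653) = 3*(-3.653)^2 + 2*(-3.653) - 8 = 24.7272
Step 2: Evaluate g(x).
g(-3.653) = 1*-3.653 - 14 = -17.653
Step 3: Compute Lagrangian.
L = 24.7272 + 11*-17.653 = -169.4558


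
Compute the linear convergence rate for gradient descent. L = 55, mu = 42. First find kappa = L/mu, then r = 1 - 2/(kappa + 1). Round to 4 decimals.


Step 1: Compute the condition number.
kappa = L/mu = 55/42 = 1.3095
Step 2: Compute the convergence rate.
r = 1 - 2/(kappa + 1) = 1 - 2*mu/(L + mu) = (L - mu)/(L + mu) = 13/97 = 0.134


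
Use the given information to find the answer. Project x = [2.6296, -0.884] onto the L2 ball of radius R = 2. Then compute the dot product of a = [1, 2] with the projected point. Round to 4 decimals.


Step 1: Compute ||x|| (intermediates to 6 decimals).
||x|| = sqrt(2.6296^2 + (-0.884)^2) = 2.774212
Step 2: Project.
Since ||x|| > R, scale = R/||x|| = 2/2.774212 = 0.720925, proj(x) = scale * x
proj(x) = [1.895744, -0.637298]
Step 3: Dot product.
a^T * proj(x) = 1*1.895744 + 2*(-0.637298) = 0.6211


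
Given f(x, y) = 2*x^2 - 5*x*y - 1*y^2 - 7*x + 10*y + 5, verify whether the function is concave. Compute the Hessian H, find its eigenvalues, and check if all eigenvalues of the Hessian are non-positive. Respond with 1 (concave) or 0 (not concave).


The Hessian of f(x,y) = 2*x^2 - 5*x*y - 1*y^2 - 7*x + 10*y + 5 is:
H = [[4, -5], [-5, -2]]
Trace = 4 - 2 = 2
Determinant = 4*-2 - (-5)^2 = -33
Discriminant = (2)^2 - 4*-33 = 136.0
Eigenvalues: lambda_1 = -4.831, lambda_2 = 6.831
The function is not concave.

0


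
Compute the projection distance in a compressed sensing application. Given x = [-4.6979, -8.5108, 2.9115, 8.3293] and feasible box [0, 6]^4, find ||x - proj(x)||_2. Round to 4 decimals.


Project each component onto [0, 6].
clip(-4.6979) = 0.0, clip(-8.5108) = 0.0, clip(2.9115) = 2.9115, clip(8.3293) = 6.0
Projection = [0.0, 0.0, 2.9115, 6.0]
Squared diffs: [22.0703, 72.4337, 0.0, 5.4256]
Distance = sqrt(99.9296) = 9.9965


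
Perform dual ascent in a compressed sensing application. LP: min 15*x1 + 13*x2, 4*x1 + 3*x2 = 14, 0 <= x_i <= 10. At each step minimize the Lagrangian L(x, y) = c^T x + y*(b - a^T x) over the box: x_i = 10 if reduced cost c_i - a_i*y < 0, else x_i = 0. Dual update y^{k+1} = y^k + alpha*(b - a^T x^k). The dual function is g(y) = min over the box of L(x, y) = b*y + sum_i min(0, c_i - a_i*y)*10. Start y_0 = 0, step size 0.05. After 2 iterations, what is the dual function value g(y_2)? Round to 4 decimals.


Dual ascent for LP: min 15*x1 + 13*x2, 4*x1 + 3*x2 = 14, 0 <= x_i <= 10
Step 1: y^k = 0.0, reduced costs: (15.0, 13.0)
  x^k = (0.0, 0.0), subgradient = b - a^T x = 14.0
  y^{k+1} = 0.0 + 0.05*14.0 = 0.7
Step 2: y^k = 0.7, reduced costs: (12.2, 10.9)
  x^k = (0.0, 0.0), subgradient = b - a^T x = 14.0
  y^{k+1} = 0.7 + 0.05*14.0 = 1.4
Dual objective at y_2 = 1.4: reduced costs (9.4, 8.8), box minimizer x = (0.0, 0.0)
g(y_2) = b*y + (c1 - a1*y)*x1 + (c2 - a2*y)*x2 = 14*1.4 + 9.4*0.0 + 8.8*0.0 = 19.6 + 0.0 + 0.0 = 19.6


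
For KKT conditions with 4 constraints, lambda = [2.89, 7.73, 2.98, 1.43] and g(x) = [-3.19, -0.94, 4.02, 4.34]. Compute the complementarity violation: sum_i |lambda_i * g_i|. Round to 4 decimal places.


KKT complementary slackness check:
lambda_1 * g_1 = 2.89 * -3.19 = -9.2191
lambda_2 * g_2 = 7.73 * -0.94 = -7.2662
lambda_3 * g_3 = 2.98 * 4.02 = 11.9796
lambda_4 * g_4 = 1.43 * 4.34 = 6.2062
Total violation = 9.2191 + 7.2662 + 11.9796 + 6.2062 = 34.6711


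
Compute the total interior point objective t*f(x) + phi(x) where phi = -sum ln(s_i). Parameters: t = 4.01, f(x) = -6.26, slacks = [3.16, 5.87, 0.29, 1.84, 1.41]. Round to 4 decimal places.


Step 1: Compute log-barrier.
ln values: [1.1506, 1.7699, -1.2379, 0.6098, 0.3436]
phi = -(1.1506 + 1.7699 - 1.2379 + 0.6098 + 0.3436) = -2.6359
Step 2: Compute augmented objective.
t*f(x) = 4.01*-6.26 = -25.1026
Total = -25.1026 - 2.6359 = -27.7385


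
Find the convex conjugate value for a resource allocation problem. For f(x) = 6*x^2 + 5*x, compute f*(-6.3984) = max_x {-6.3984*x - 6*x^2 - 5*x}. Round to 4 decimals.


f*(y) = sup_x {y*x - a*x^2 - b*x} = sup_x {(y-b)*x - a*x^2}
FOC: (y - b) - 2a*x = 0 => x* = (y - b)/(2a)
x* = (-6.3984 - 5)/(2*6) = -0.9499
f*(-6.3984) = (y-b)^2/(4a) = (-6.3984 - 5)^2/(4*6)
= 129.9235/24 = 5.4135


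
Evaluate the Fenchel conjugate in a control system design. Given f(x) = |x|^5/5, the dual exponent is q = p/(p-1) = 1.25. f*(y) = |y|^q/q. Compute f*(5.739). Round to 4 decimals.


The conjugate exponent q satisfies 1/p + 1/q = 1.
p = 5, so q = 5/(5 - 1) = 1.25
|y|^q = 5.739^1.25 = 8.8827
f*(5.739) = 8.8827 / 1.25 = 7.1062


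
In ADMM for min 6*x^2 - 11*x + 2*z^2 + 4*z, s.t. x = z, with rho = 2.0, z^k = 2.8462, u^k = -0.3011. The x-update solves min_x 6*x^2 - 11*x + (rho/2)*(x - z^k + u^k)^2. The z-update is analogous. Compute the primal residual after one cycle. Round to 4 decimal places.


ADMM iteration with rho = 2.0, z^k = 2.8462, u^k = -0.3011
Step 1: x-update.
Minimize 6*x^2 - 11*x + (2.0/2)*(x - 2.8462 - 0.3011)^2
FOC: (2*6 + 2.0)*x = 11 + 2.0*(2.8462 + 0.3011)
x^{k+1} = 1.2353
Step 2: z-update.
Minimize 2*z^2 + 4*z + (2.0/2)*(1.2353 - z - 0.3011)^2
FOC: (2*2 + 2.0)*z = -4 + 2.0*(1.2353 - 0.3011)
z^{k+1} = -0.3553
Step 3: u-update.
u^{k+1} = -0.3011 + 1.2353 + 0.3553 = 1.2895
Step 4: Primal residual = |1.2353 + 0.3553| = 1.5906


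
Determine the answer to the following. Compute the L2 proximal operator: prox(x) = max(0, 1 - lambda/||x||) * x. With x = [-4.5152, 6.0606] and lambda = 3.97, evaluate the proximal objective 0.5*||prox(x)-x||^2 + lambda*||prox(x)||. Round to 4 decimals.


Step 1: Compute ||x||.
||x|| = 7.5576
Step 2: Compute scaling factor.
scale = max(0, 1 - 3.97/7.5576) = 0.4747
Step 3: prox(x) = [-2.1434, 2.877]
||prox(x)|| = 3.5876
Step 4: Proximal objective.
0.5*||prox-x||^2 = 7.8805
lambda*||prox|| = 14.2428
Total = 22.1234


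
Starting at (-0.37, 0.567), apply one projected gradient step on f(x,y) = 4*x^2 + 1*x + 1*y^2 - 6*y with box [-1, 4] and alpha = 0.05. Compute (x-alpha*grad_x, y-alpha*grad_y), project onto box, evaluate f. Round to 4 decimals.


Step 1: Compute gradient at (-0.37, 0.567).
grad_x = 2*4*-0.37 + 1 = -1.96
grad_y = 2*1*0.567 - 6 = -4.866
Step 2: Gradient step.
x_raw = -0.37 - 0.05*-1.96 = -0.272
y_raw = 0.567 - 0.05*-4.866 = 0.8103
Step 3: Project onto [-1, 4].
x_proj = clip(-0.272) = -0.272
y_proj = clip(0.8103) = 0.8103
Step 4: Evaluate f.
f(-0.272, 0.8103) = -4.1813


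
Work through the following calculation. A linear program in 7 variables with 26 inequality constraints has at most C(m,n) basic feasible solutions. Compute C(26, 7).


Each vertex corresponds to some choice of n active constraints out of m, so the number of vertices is at most C(m, n) = m! / (n!(m-n)!).
m = 26, n = 7
Numerator: 26 * 25 * 24 * 23 * 22 * 21 * 20
Denominator: 7! = 5040
C(26, 7) = 657800


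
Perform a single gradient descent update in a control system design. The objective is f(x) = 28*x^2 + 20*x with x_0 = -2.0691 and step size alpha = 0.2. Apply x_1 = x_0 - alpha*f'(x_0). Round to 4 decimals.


We compute the gradient at x_0 and apply the update.
f'(x) = 56*x + 20
f'(-2.0691) = 56*-2.0691 + 20 = -95.8696
x_1 = -2.0691 - 0.2*-95.8696 = 17.1048


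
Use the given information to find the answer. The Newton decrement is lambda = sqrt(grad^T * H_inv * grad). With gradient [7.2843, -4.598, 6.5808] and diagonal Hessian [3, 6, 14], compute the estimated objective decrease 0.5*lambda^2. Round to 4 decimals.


Step 1: H is diagonal, so H^(-1) * g = [2.4281, -0.7663, 0.4701].
Step 2: g^T H^(-1) g = sum_i g_i^2 / H_ii
  = (7.2843)^2/3 + (-4.598)^2/6 + (6.5808)^2/14
  = 17.687 + 3.5236 + 3.0934 = 24.304
Step 3: Objective decrease = 0.5 * g^T H^(-1) g = 12.152


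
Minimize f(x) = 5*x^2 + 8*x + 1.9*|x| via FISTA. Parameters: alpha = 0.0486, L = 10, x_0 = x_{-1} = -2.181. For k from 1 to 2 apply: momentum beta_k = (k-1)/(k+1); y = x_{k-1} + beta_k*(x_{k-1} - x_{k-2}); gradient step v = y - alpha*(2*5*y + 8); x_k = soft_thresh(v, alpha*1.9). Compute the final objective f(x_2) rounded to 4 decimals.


FISTA on f(x) = 5*x^2 + 8*x + 1.9*|x|
L = 10, alpha = 0.0486
Iteration 1: beta = 0.0, y = -2.181 + 0.0*(-2.181 + 2.181) = -2.181
  grad(y) = -13.81, v = y - alpha*grad = -1.5098
  prox(v) = soft_thresh(-1.5098, 0.0923) = -1.4175
Iteration 2: beta = 0.3333, y = -1.4175 + 0.3333*(-1.4175 + 2.181) = -1.163
  grad(y) = -3.6299, v = y - alpha*grad = -0.9866
  prox(v) = soft_thresh(-0.9866, 0.0923) = -0.8942
f(x_2) = 5*(-0.8942)^2 + 8*(-0.8942) + 1.9*|-0.8942| = -1.4565


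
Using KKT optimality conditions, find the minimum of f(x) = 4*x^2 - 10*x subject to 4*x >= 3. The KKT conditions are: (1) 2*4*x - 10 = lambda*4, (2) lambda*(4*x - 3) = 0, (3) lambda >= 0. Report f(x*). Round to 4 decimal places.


Step 1: Try lambda = 0 (constraint inactive).
Stationarity: 2*4*x - 10 = 0
x* = 10/(2*4) = 1.25
Check constraint: 4*1.25 = 5.0 >= 3 -- satisfied.
Step 2: Compute optimal value.
f(x*) = 4*1.25^2 - 10*1.25 = -6.25


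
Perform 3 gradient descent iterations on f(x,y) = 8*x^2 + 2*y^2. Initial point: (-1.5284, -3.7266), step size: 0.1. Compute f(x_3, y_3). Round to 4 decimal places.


Gradient descent on f(x,y) = 8*x^2 + 2*y^2.
Starting point: (-1.5284, -3.7266), alpha = 0.1
Step 1: grad_x = 2*8*-1.5284 = -24.4544, grad_y = 2*2*-3.7266 = -14.9064
  x_1 = -1.5284 - 0.1*-24.4544 = 0.917
  y_1 = -3.7266 - 0.1*-14.9064 = -2.236
Step 2: grad_x = 2*8*0.917 = 14.6726, grad_y = 2*2*-2.236 = -8.9438
  x_2 = 0.917 - 0.1*14.6726 = -0.5502
  y_2 = -2.236 - 0.1*-8.9438 = -1.3416
Step 3: grad_x = 2*8*-0.5502 = -8.8036, grad_y = 2*2*-1.3416 = -5.3663
  x_3 = -0.5502 - 0.1*-8.8036 = 0.3301
  y_3 = -1.3416 - 0.1*-5.3663 = -0.8049
f(0.3301, -0.8049) = 8*0.3301^2 + 2*(-0.8049)^2 = 2.1678


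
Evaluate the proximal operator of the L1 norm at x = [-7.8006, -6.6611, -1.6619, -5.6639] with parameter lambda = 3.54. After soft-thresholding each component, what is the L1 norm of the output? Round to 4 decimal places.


Soft-thresholding with lambda = 3.54:
prox(-7.8006) = sign(-7.8006)*max(|-7.8006| - 3.54, 0) = -4.2606
prox(-6.6611) = sign(-6.6611)*max(|-6.6611| - 3.54, 0) = -3.1211
prox(-1.6619) = sign(-1.6619)*max(|-1.6619| - 3.54, 0) = 0.0
prox(-5.6639) = sign(-5.6639)*max(|-5.6639| - 3.54, 0) = -2.1239
prox(x) = [-4.2606, -3.1211, 0.0, -2.1239]
||prox(x)||_1 = 4.2606 + 3.1211 + 0.0 + 2.1239 = 9.5056


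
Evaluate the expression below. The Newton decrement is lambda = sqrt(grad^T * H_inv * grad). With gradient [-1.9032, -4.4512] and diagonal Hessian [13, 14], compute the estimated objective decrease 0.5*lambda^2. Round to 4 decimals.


Step 1: H is diagonal, so H^(-1) * g = [-0.1464, -0.3179].
Step 2: g^T H^(-1) g = sum_i g_i^2 / H_ii
  = (-1.9032)^2/13 + (-4.4512)^2/14
  = 0.2786 + 1.4152 = 1.6939
Step 3: Objective decrease = 0.5 * g^T H^(-1) g = 0.8469


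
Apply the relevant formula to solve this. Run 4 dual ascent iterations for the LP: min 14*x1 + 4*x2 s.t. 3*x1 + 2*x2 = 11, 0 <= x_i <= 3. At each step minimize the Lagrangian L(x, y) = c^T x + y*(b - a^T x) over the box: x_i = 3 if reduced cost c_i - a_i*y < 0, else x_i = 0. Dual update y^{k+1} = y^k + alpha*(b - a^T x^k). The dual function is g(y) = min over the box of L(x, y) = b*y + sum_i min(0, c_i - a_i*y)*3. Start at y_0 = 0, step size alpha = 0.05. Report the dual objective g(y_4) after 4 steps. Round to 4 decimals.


Dual ascent for LP: min 14*x1 + 4*x2, 3*x1 + 2*x2 = 11, 0 <= x_i <= 3
Step 1: y^k = 0.0, reduced costs: (14.0, 4.0)
  x^k = (0.0, 0.0), subgradient = b - a^T x = 11.0
  y^{k+1} = 0.0 + 0.05*11.0 = 0.55
Step 2: y^k = 0.55, reduced costs: (12.35, 2.9)
  x^k = (0.0, 0.0), subgradient = b - a^T x = 11.0
  y^{k+1} = 0.55 + 0.05*11.0 = 1.1
Step 3: y^k = 1.1, reduced costs: (10.7, 1.8)
  x^k = (0.0, 0.0), subgradient = b - a^T x = 11.0
  y^{k+1} = 1.1 + 0.05*11.0 = 1.65
Step 4: y^k = 1.65, reduced costs: (9.05, 0.7)
  x^k = (0.0, 0.0), subgradient = b - a^T x = 11.0
  y^{k+1} = 1.65 + 0.05*11.0 = 2.2
Dual objective at y_4 = 2.2: reduced costs (7.4, -0.4), box minimizer x = (0.0, 3.0)
g(y_4) = b*y + (c1 - a1*y)*x1 + (c2 - a2*y)*x2 = 11*2.2 + 7.4*0.0 + (-0.4)*3.0 = 24.2 + 0.0 - 1.2 = 23.0


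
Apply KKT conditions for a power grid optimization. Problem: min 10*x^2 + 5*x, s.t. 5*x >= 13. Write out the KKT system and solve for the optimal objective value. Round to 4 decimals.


Step 1: Try lambda = 0 (constraint inactive).
x_unc = -5/(2*10) = -0.25
Check: 5*-0.25 = -1.25 < 13 -- violated!
Step 2: Constraint must be active: 5*x = 13
x* = 13/5 = 2.6
lambda = (2*10*2.6 + 5)/5 = 11.4
Step 3: Compute optimal value.
f(x*) = 10*2.6^2 + 5*2.6 = 80.6


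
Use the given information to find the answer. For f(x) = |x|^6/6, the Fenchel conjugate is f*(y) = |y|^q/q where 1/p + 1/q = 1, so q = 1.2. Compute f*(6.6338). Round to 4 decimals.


The conjugate exponent q satisfies 1/p + 1/q = 1.
p = 6, so q = 6/(6 - 1) = 1.2
|y|^q = 6.6338^1.2 = 9.6853
f*(6.6338) = 9.6853 / 1.2 = 8.0711


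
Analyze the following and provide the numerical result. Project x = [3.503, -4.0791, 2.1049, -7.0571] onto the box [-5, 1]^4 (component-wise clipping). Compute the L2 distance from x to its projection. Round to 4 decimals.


Project each component onto [-5, 1].
clip(3.503) = 1.0, clip(-4.0791) = -4.0791, clip(2.1049) = 1.0, clip(-7.0571) = -5.0
Projection = [1.0, -4.0791, 1.0, -5.0]
Squared diffs: [6.265, 0.0, 1.2208, 4.2317]
Distance = sqrt(11.7175) = 3.4231


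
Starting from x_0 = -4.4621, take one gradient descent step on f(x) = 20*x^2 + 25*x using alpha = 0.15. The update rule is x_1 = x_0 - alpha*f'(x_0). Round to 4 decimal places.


We compute the gradient at x_0 and apply the update.
f'(x) = 40*x + 25
f'(-4.4621) = 40*-4.4621 + 25 = -153.484
x_1 = -4.4621 - 0.15*-153.484 = 18.5605


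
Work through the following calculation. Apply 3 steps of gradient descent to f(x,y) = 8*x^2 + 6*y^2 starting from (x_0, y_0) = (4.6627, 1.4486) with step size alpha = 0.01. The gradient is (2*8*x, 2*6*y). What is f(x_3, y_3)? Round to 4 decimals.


Gradient descent on f(x,y) = 8*x^2 + 6*y^2.
Starting point: (4.6627, 1.4486), alpha = 0.01
Step 1: grad_x = 2*8*4.6627 = 74.6032, grad_y = 2*6*1.4486 = 17.3832
  x_1 = 4.6627 - 0.01*74.6032 = 3.9167
  y_1 = 1.4486 - 0.01*17.3832 = 1.2748
Step 2: grad_x = 2*8*3.9167 = 62.6667, grad_y = 2*6*1.2748 = 15.2972
  x_2 = 3.9167 - 0.01*62.6667 = 3.29
  y_2 = 1.2748 - 0.01*15.2972 = 1.1218
Step 3: grad_x = 2*8*3.29 = 52.64, grad_y = 2*6*1.1218 = 13.4616
  x_3 = 3.29 - 0.01*52.64 = 2.7636
  y_3 = 1.1218 - 0.01*13.4616 = 0.9872
f(2.7636, 0.9872) = 8*2.7636^2 + 6*0.9872^2 = 66.9471


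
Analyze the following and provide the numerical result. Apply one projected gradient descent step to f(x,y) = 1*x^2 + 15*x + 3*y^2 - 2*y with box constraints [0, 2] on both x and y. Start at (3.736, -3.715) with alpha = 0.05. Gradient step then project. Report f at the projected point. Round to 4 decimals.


Step 1: Compute gradient at (3.736, -3.715).
grad_x = 2*1*3.736 + 15 = 22.472
grad_y = 2*3*-3.715 - 2 = -24.29
Step 2: Gradient step.
x_raw = 3.736 - 0.05*22.472 = 2.6124
y_raw = -3.715 - 0.05*-24.29 = -2.5005
Step 3: Project onto [0, 2].
x_proj = clip(2.6124) = 2.0
y_proj = clip(-2.5005) = 0.0
Step 4: Evaluate f.
f(2.0, 0.0) = 34.0


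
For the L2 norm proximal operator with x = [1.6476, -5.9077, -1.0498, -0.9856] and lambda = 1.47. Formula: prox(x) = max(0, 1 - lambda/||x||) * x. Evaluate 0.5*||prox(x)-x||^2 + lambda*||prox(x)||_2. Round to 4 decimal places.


Step 1: Compute ||x||.
||x|| = 6.2999
Step 2: Compute scaling factor.
scale = max(0, 1 - 1.47/6.2999) = 0.7667
Step 3: prox(x) = [1.2632, -4.5292, -0.8048, -0.7556]
||prox(x)|| = 4.8299
Step 4: Proximal objective.
0.5*||prox-x||^2 = 1.0805
lambda*||prox|| = 7.1
Total = 8.1804


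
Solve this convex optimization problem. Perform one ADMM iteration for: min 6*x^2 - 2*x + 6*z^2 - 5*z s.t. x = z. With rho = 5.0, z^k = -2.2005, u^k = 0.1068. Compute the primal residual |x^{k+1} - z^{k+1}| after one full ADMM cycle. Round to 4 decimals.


ADMM iteration with rho = 5.0, z^k = -2.2005, u^k = 0.1068
Step 1: x-update.
Minimize 6*x^2 - 2*x + (5.0/2)*(x + 2.2005 + 0.1068)^2
FOC: (2*6 + 5.0)*x = 2 + 5.0*(-2.2005 - 0.1068)
x^{k+1} = -0.561
Step 2: z-update.
Minimize 6*z^2 - 5*z + (5.0/2)*(-0.561 - z + 0.1068)^2
FOC: (2*6 + 5.0)*z = 5 + 5.0*(-0.561 + 0.1068)
z^{k+1} = 0.1605
Step 3: u-update.
u^{k+1} = 0.1068 - 0.561 - 0.1605 = -0.6147
Step 4: Primal residual = |-0.561 - 0.1605| = 0.7215


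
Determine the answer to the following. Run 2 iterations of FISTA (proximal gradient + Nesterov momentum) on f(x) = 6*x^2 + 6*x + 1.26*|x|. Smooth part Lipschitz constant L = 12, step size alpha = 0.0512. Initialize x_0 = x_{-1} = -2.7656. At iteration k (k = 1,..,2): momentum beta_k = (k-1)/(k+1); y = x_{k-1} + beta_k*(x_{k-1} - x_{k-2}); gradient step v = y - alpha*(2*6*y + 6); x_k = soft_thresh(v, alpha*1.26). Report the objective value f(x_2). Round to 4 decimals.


FISTA on f(x) = 6*x^2 + 6*x + 1.26*|x|
L = 12, alpha = 0.0512
Iteration 1: beta = 0.0, y = -2.7656 + 0.0*(-2.7656 + 2.7656) = -2.7656
  grad(y) = -27.1872, v = y - alpha*grad = -1.3736
  prox(v) = soft_thresh(-1.3736, 0.0645) = -1.3091
Iteration 2: beta = 0.3333, y = -1.3091 + 0.3333*(-1.3091 + 2.7656) = -0.8236
  grad(y) = -3.8833, v = y - alpha*grad = -0.6248
  prox(v) = soft_thresh(-0.6248, 0.0645) = -0.5603
f(x_2) = 6*(-0.5603)^2 + 6*(-0.5603) + 1.26*|-0.5603| = -0.7723


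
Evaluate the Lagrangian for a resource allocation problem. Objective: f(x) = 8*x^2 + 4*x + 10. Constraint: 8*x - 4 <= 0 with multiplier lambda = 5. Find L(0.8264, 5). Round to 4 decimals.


Step 1: Evaluate f(x).
f(0.8264) = 8*0.8264^2 + 4*0.8264 + 10 = 18.7691
Step 2: Evaluate g(x).
g(0.8264) = 8*0.8264 - 4 = 2.6112
Step 3: Compute Lagrangian.
L = 18.7691 + 5*2.6112 = 31.8251


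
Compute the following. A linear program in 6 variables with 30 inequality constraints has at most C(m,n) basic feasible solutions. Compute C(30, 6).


Each vertex corresponds to some choice of n active constraints out of m, so the number of vertices is at most C(m, n) = m! / (n!(m-n)!).
m = 30, n = 6
Numerator: 30 * 29 * 28 * 27 * 26 * 25
Denominator: 6! = 720
C(30, 6) = 593775


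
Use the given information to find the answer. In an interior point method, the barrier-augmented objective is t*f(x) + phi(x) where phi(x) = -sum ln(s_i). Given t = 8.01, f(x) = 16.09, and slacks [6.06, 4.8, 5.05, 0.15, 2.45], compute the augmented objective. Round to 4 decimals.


Step 1: Compute log-barrier.
ln values: [1.8017, 1.5686, 1.6194, -1.8971, 0.8961]
phi = -(1.8017 + 1.5686 + 1.6194 - 1.8971 + 0.8961) = -3.9887
Step 2: Compute augmented objective.
t*f(x) = 8.01*16.09 = 128.8809
Total = 128.8809 - 3.9887 = 124.8922


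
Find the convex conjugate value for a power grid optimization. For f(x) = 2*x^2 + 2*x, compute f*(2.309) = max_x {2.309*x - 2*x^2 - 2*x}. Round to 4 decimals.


f*(y) = sup_x {y*x - a*x^2 - b*x} = sup_x {(y-b)*x - a*x^2}
FOC: (y - b) - 2a*x = 0 => x* = (y - b)/(2a)
x* = (2.309 - 2)/(2*2) = 0.0773
f*(2.309) = (y-b)^2/(4a) = (2.309 - 2)^2/(4*2)
= 0.0955/8 = 0.0119


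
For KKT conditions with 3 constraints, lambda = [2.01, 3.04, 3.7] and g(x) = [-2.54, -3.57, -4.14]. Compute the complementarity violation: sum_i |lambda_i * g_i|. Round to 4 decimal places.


KKT complementary slackness check:
lambda_1 * g_1 = 2.01 * -2.54 = -5.1054
lambda_2 * g_2 = 3.04 * -3.57 = -10.8528
lambda_3 * g_3 = 3.7 * -4.14 = -15.318
Total violation = 5.1054 + 10.8528 + 15.318 = 31.2762


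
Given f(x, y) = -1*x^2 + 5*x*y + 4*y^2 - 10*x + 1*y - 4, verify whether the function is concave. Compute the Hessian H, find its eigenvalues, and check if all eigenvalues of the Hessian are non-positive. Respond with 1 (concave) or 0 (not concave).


The Hessian of f(x,y) = -1*x^2 + 5*x*y + 4*y^2 - 10*x + 1*y - 4 is:
H = [[-2, 5], [5, 8]]
Trace = -2 + 8 = 6
Determinant = -2*8 - (5)^2 = -41
Discriminant = (6)^2 - 4*-41 = 200.0
Eigenvalues: lambda_1 = -4.0711, lambda_2 = 10.0711
The function is not concave.

0


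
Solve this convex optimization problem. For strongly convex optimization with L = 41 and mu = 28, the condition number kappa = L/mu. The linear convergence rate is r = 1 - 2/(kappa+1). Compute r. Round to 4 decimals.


Step 1: Compute the condition number.
kappa = L/mu = 41/28 = 1.4643
Step 2: Compute the convergence rate.
r = 1 - 2/(kappa + 1) = 1 - 2*mu/(L + mu) = (L - mu)/(L + mu) = 13/69 = 0.1884


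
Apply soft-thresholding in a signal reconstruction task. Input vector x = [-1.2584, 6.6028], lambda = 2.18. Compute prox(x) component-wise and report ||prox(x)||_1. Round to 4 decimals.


Soft-thresholding with lambda = 2.18:
prox(-1.2584) = sign(-1.2584)*max(|-1.2584| - 2.18, 0) = 0.0
prox(6.6028) = sign(6.6028)*max(|6.6028| - 2.18, 0) = 4.4228
prox(x) = [0.0, 4.4228]
||prox(x)||_1 = 0.0 + 4.4228 = 4.4228


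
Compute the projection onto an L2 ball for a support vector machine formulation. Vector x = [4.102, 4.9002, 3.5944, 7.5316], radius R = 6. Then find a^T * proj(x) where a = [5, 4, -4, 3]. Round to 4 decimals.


Step 1: Compute ||x|| (intermediates to 6 decimals).
||x|| = sqrt(4.102^2 + 4.9002^2 + 3.5944^2 + 7.5316^2) = 10.511093
Step 2: Project.
Since ||x|| > R, scale = R/||x|| = 6/10.511093 = 0.570826, proj(x) = scale * x
proj(x) = [2.341528, 2.797162, 2.051777, 4.299233]
Step 3: Dot product.
a^T * proj(x) = 5*2.341528 + 4*2.797162 - 4*2.051777 + 3*4.299233 = 27.5869


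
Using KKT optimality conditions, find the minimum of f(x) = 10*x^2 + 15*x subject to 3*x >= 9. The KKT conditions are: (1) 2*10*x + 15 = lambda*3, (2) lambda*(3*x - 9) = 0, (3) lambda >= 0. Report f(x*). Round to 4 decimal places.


Step 1: Try lambda = 0 (constraint inactive).
x_unc = -15/(2*10) = -0.75
Check: 3*-0.75 = -2.25 < 9 -- violated!
Step 2: Constraint must be active: 3*x = 9
x* = 9/3 = 3.0
lambda = (2*10*3.0 + 15)/3 = 25.0
Step 3: Compute optimal value.
f(x*) = 10*3.0^2 + 15*3.0 = 135.0


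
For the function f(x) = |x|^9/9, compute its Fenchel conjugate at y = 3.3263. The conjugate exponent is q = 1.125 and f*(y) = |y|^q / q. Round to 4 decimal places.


The conjugate exponent q satisfies 1/p + 1/q = 1.
p = 9, so q = 9/(9 - 1) = 1.125
|y|^q = 3.3263^1.125 = 3.8655
f*(3.3263) = 3.8655 / 1.125 = 3.436


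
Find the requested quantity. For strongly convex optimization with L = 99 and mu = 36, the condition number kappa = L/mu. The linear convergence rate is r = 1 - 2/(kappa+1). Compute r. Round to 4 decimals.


Step 1: Compute the condition number.
kappa = L/mu = 99/36 = 2.75
Step 2: Compute the convergence rate.
r = 1 - 2/(kappa + 1) = 1 - 2*mu/(L + mu) = (L - mu)/(L + mu) = 63/135 = 0.4667


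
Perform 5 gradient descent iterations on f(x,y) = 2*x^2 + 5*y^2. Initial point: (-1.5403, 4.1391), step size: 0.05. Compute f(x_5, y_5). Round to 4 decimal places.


Gradient descent on f(x,y) = 2*x^2 + 5*y^2.
Starting point: (-1.5403, 4.1391), alpha = 0.05
Step 1: grad_x = 2*2*-1.5403 = -6.1612, grad_y = 2*5*4.1391 = 41.391
  x_1 = -1.5403 - 0.05*-6.1612 = -1.2322
  y_1 = 4.1391 - 0.05*41.391 = 2.0696
Step 2: grad_x = 2*2*-1.2322 = -4.929, grad_y = 2*5*2.0696 = 20.6955
  x_2 = -1.2322 - 0.05*-4.929 = -0.9858
  y_2 = 2.0696 - 0.05*20.6955 = 1.0348
Step 3: grad_x = 2*2*-0.9858 = -3.9432, grad_y = 2*5*1.0348 = 10.3478
  x_3 = -0.9858 - 0.05*-3.9432 = -0.7886
  y_3 = 1.0348 - 0.05*10.3478 = 0.5174
Step 4: grad_x = 2*2*-0.7886 = -3.1545, grad_y = 2*5*0.5174 = 5.1739
  x_4 = -0.7886 - 0.05*-3.1545 = -0.6309
  y_4 = 0.5174 - 0.05*5.1739 = 0.2587
Step 5: grad_x = 2*2*-0.6309 = -2.5236, grad_y = 2*5*0.2587 = 2.5869
  x_5 = -0.6309 - 0.05*-2.5236 = -0.5047
  y_5 = 0.2587 - 0.05*2.5869 = 0.1293
f(-0.5047, 0.1293) = 2*(-0.5047)^2 + 5*0.1293^2 = 0.5931


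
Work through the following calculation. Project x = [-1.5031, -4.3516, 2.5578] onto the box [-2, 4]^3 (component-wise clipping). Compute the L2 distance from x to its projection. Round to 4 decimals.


Project each component onto [-2, 4].
clip(-1.5031) = -1.5031, clip(-4.3516) = -2.0, clip(2.5578) = 2.5578
Projection = [-1.5031, -2.0, 2.5578]
Squared diffs: [0.0, 5.53, 0.0]
Distance = sqrt(5.53) = 2.3516


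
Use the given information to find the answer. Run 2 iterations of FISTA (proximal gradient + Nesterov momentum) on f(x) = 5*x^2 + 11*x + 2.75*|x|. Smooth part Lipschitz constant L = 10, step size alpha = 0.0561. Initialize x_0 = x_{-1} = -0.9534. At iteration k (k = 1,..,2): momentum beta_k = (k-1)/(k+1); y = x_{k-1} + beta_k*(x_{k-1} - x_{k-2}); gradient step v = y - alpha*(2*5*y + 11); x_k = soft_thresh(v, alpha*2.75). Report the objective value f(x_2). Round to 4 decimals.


FISTA on f(x) = 5*x^2 + 11*x + 2.75*|x|
L = 10, alpha = 0.0561
Iteration 1: beta = 0.0, y = -0.9534 + 0.0*(-0.9534 + 0.9534) = -0.9534
  grad(y) = 1.466, v = y - alpha*grad = -1.0356
  prox(v) = soft_thresh(-1.0356, 0.1543) = -0.8814
Iteration 2: beta = 0.3333, y = -0.8814 + 0.3333*(-0.8814 + 0.9534) = -0.8574
  grad(y) = 2.4264, v = y - alpha*grad = -0.9935
  prox(v) = soft_thresh(-0.9935, 0.1543) = -0.8392
f(x_2) = 5*(-0.8392)^2 + 11*(-0.8392) + 2.75*|-0.8392| = -3.4021


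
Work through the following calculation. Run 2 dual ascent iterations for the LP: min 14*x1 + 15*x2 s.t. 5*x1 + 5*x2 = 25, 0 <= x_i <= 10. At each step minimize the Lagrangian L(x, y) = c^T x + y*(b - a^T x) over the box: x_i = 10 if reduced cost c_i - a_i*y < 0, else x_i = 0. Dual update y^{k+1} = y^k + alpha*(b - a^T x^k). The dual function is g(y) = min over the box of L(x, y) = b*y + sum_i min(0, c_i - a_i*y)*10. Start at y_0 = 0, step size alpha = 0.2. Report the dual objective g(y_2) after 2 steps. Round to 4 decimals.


Dual ascent for LP: min 14*x1 + 15*x2, 5*x1 + 5*x2 = 25, 0 <= x_i <= 10
Step 1: y^k = 0.0, reduced costs: (14.0, 15.0)
  x^k = (0.0, 0.0), subgradient = b - a^T x = 25.0
  y^{k+1} = 0.0 + 0.2*25.0 = 5.0
Step 2: y^k = 5.0, reduced costs: (-11.0, -10.0)
  x^k = (10.0, 10.0), subgradient = b - a^T x = -75.0
  y^{k+1} = 5.0 + 0.2*-75.0 = -10.0
Dual objective at y_2 = -10.0: reduced costs (64.0, 65.0), box minimizer x = (0.0, 0.0)
g(y_2) = b*y + (c1 - a1*y)*x1 + (c2 - a2*y)*x2 = 25*(-10.0) + 64.0*0.0 + 65.0*0.0 = -250.0 + 0.0 + 0.0 = -250.0


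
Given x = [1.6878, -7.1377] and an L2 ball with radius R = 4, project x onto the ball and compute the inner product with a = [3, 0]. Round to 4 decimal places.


Step 1: Compute ||x|| (intermediates to 6 decimals).
||x|| = sqrt(1.6878^2 + (-7.1377)^2) = 7.334537
Step 2: Project.
Since ||x|| > R, scale = R/||x|| = 4/7.334537 = 0.545365, proj(x) = scale * x
proj(x) = [0.920467, -3.892652]
Step 3: Dot product.
a^T * proj(x) = 3*0.920467 + 0*(-3.892652) = 2.7614


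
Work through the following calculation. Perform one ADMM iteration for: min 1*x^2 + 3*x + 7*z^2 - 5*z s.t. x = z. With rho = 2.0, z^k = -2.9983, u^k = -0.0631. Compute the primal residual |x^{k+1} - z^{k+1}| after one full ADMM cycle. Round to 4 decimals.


ADMM iteration with rho = 2.0, z^k = -2.9983, u^k = -0.0631
Step 1: x-update.
Minimize 1*x^2 + 3*x + (2.0/2)*(x + 2.9983 - 0.0631)^2
FOC: (2*1 + 2.0)*x = -3 + 2.0*(-2.9983 + 0.0631)
x^{k+1} = -2.2176
Step 2: z-update.
Minimize 7*z^2 - 5*z + (2.0/2)*(-2.2176 - z - 0.0631)^2
FOC: (2*7 + 2.0)*z = 5 + 2.0*(-2.2176 - 0.0631)
z^{k+1} = 0.0274
Step 3: u-update.
u^{k+1} = -0.0631 - 2.2176 - 0.0274 = -2.3081
Step 4: Primal residual = |-2.2176 - 0.0274| = 2.245


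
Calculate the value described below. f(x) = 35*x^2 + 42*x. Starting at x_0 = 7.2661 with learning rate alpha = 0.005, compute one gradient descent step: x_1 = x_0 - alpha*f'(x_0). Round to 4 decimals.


We compute the gradient at x_0 and apply the update.
f'(x) = 70*x + 42
f'(7.2661) = 70*7.2661 + 42 = 550.627
x_1 = 7.2661 - 0.005*550.627 = 4.513


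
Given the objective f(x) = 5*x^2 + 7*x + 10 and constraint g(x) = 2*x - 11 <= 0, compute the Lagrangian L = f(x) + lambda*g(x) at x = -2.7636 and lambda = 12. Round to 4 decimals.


Step 1: Evaluate f(x).
f(-2.7636) = 5*(-2.7636)^2 + 7*(-2.7636) + 10 = 28.8422
Step 2: Evaluate g(x).
g(-2.7636) = 2*-2.7636 - 11 = -16.5272
Step 3: Compute Lagrangian.
L = 28.8422 + 12*-16.5272 = -169.4842


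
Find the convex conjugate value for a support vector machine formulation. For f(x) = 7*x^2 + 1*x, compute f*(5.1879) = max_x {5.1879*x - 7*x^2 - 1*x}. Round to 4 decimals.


f*(y) = sup_x {y*x - a*x^2 - b*x} = sup_x {(y-b)*x - a*x^2}
FOC: (y - b) - 2a*x = 0 => x* = (y - b)/(2a)
x* = (5.1879 - 1)/(2*7) = 0.2991
f*(5.1879) = (y-b)^2/(4a) = (5.1879 - 1)^2/(4*7)
= 17.5385/28 = 0.6264


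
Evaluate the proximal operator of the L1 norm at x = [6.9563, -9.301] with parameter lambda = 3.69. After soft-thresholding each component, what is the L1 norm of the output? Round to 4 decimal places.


Soft-thresholding with lambda = 3.69:
prox(6.9563) = sign(6.9563)*max(|6.9563| - 3.69, 0) = 3.2663
prox(-9.301) = sign(-9.301)*max(|-9.301| - 3.69, 0) = -5.611
prox(x) = [3.2663, -5.611]
||prox(x)||_1 = 3.2663 + 5.611 = 8.8773


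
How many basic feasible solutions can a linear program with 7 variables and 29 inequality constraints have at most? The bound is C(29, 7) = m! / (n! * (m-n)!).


Each vertex corresponds to some choice of n active constraints out of m, so the number of vertices is at most C(m, n) = m! / (n!(m-n)!).
m = 29, n = 7
Numerator: 29 * 28 * 27 * 26 * 25 * 24 * 23
Denominator: 7! = 5040
C(29, 7) = 1560780


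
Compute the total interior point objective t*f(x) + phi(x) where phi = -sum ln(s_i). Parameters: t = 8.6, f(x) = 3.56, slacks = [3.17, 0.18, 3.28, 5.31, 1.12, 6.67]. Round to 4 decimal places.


Step 1: Compute log-barrier.
ln values: [1.1537, -1.7148, 1.1878, 1.6696, 0.1133, 1.8976]
phi = -(1.1537 - 1.7148 + 1.1878 + 1.6696 + 0.1133 + 1.8976) = -4.3073
Step 2: Compute augmented objective.
t*f(x) = 8.6*3.56 = 30.616
Total = 30.616 - 4.3073 = 26.3087


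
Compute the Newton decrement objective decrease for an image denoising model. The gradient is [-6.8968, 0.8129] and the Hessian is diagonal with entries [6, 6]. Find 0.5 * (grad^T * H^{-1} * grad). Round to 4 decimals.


Step 1: H is diagonal, so H^(-1) * g = [-1.1495, 0.1355].
Step 2: g^T H^(-1) g = sum_i g_i^2 / H_ii
  = (-6.8968)^2/6 + (0.8129)^2/6
  = 7.9276 + 0.1101 = 8.0378
Step 3: Objective decrease = 0.5 * g^T H^(-1) g = 4.0189


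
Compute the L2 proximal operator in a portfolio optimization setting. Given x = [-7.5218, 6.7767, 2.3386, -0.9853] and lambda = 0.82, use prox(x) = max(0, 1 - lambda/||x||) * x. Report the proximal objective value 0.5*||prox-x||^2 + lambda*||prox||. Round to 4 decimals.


Step 1: Compute ||x||.
||x|| = 10.4375
Step 2: Compute scaling factor.
scale = max(0, 1 - 0.82/10.4375) = 0.9214
Step 3: prox(x) = [-6.9309, 6.2443, 2.1549, -0.9079]
||prox(x)|| = 9.6175
Step 4: Proximal objective.
0.5*||prox-x||^2 = 0.3362
lambda*||prox|| = 7.8864
Total = 8.2225


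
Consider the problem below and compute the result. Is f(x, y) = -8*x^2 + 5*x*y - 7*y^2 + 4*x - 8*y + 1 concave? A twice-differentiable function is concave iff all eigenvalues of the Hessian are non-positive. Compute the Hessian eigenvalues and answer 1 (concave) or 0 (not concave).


The Hessian of f(x,y) = -8*x^2 + 5*x*y - 7*y^2 + 4*x - 8*y + 1 is:
H = [[-16, 5], [5, -14]]
Trace = -16 - 14 = -30
Determinant = -16*-14 - (5)^2 = 199
Discriminant = (-30)^2 - 4*199 = 104.0
Eigenvalues: lambda_1 = -20.099, lambda_2 = -9.901
The function is concave.

1


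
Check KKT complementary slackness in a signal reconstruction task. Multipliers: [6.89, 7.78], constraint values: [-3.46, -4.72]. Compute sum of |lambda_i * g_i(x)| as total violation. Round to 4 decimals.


KKT complementary slackness check:
lambda_1 * g_1 = 6.89 * -3.46 = -23.8394
lambda_2 * g_2 = 7.78 * -4.72 = -36.7216
Total violation = 23.8394 + 36.7216 = 60.561


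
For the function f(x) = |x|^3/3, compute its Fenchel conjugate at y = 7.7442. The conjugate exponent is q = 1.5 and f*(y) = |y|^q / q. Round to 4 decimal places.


The conjugate exponent q satisfies 1/p + 1/q = 1.
p = 3, so q = 3/(3 - 1) = 1.5
|y|^q = 7.7442^1.5 = 21.5509
f*(7.7442) = 21.5509 / 1.5 = 14.3672


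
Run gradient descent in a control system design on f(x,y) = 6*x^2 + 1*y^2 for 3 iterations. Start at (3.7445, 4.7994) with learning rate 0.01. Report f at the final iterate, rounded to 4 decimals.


Gradient descent on f(x,y) = 6*x^2 + 1*y^2.
Starting point: (3.7445, 4.7994), alpha = 0.01
Step 1: grad_x = 2*6*3.7445 = 44.934, grad_y = 2*1*4.7994 = 9.5988
  x_1 = 3.7445 - 0.01*44.934 = 3.2952
  y_1 = 4.7994 - 0.01*9.5988 = 4.7034
Step 2: grad_x = 2*6*3.2952 = 39.5419, grad_y = 2*1*4.7034 = 9.4068
  x_2 = 3.2952 - 0.01*39.5419 = 2.8997
  y_2 = 4.7034 - 0.01*9.4068 = 4.6093
Step 3: grad_x = 2*6*2.8997 = 34.7969, grad_y = 2*1*4.6093 = 9.2187
  x_3 = 2.8997 - 0.01*34.7969 = 2.5518
  y_3 = 4.6093 - 0.01*9.2187 = 4.5172
f(2.5518, 4.5172) = 6*2.5518^2 + 1*4.5172^2 = 59.4739


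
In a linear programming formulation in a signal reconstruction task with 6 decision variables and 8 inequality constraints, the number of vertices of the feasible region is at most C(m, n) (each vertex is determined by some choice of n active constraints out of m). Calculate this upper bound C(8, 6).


Each vertex corresponds to some choice of n active constraints out of m, so the number of vertices is at most C(m, n) = m! / (n!(m-n)!).
m = 8, n = 6
Numerator: 8 * 7 * 6 * 5 * 4 * 3
Denominator: 6! = 720
C(8, 6) = 28
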